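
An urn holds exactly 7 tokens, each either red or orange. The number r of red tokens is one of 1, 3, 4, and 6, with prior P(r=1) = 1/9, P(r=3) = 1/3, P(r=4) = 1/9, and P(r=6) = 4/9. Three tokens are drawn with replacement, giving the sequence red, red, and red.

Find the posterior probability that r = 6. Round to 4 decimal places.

The likelihood of the observed sequence under each hypothesis: P(data | r = 1) = (1/7)(1/7)(1/7) = 0.0029155; P(data | r = 3) = (3/7)(3/7)(3/7) = 0.078717; P(data | r = 4) = (4/7)(4/7)(4/7) = 0.18659; P(data | r = 6) = (6/7)(6/7)(6/7) = 0.62974.
Weighting by the prior gives 1/9 · 0.0029155 = 0.00032394, 1/3 · 0.078717 = 0.026239, 1/9 · 0.18659 = 0.020732, 4/9 · 0.62974 = 0.27988; with total 0.32718.
By Bayes' rule, P(r = 6 | data) = (0.27988) / (0.32718) = 0.85545.

0.8554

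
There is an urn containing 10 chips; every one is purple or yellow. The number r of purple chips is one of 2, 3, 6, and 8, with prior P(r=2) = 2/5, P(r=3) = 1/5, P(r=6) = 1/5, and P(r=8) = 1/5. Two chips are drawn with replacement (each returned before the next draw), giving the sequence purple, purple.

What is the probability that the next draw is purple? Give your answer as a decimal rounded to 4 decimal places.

For each hypothesis, P(data | H) works out to: P(data | r = 2) = (2/10)(2/10) = 1/25; P(data | r = 3) = (3/10)(3/10) = 9/100; P(data | r = 6) = (6/10)(6/10) = 9/25; P(data | r = 8) = (8/10)(8/10) = 16/25.
The prior-weighted likelihoods are 2/5 · 1/25 = 2/125, 1/5 · 9/100 = 9/500, 1/5 · 9/25 = 9/125, 1/5 · 16/25 = 16/125; summing to 117/500.
Normalising, the posterior is P(r = 2 | data) = 8/117, P(r = 3 | data) = 1/13, P(r = 6 | data) = 4/13, P(r = 8 | data) = 64/117.
Averaging over the posterior, P(purple next | data) = (1/5)(8/117) + (3/10)(1/13) + (3/5)(4/13) + (4/5)(64/117) = 257/390.

0.6590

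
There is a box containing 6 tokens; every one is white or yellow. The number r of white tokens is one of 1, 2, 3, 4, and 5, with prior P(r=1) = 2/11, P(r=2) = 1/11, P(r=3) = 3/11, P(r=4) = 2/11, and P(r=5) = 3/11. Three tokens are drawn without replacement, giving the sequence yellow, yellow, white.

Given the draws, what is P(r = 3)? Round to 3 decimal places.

0.403

Under each hypothesis, the probability of the observed sequence is: P(data | r = 1) = (5/6)(4/5)(1/4) = 1/6; P(data | r = 2) = (4/6)(3/5)(2/4) = 1/5; P(data | r = 3) = (3/6)(2/5)(3/4) = 3/20; P(data | r = 4) = (2/6)(1/5)(4/4) = 1/15; P(data | r = 5) = (1/6)(0/5) = 0.
Multiplying each by its prior: 2/11 · 1/6 = 1/33, 1/11 · 1/5 = 1/55, 3/11 · 3/20 = 9/220, 2/11 · 1/15 = 2/165, 3/11 · 0 = 0; summing to 67/660.
By Bayes' rule, P(r = 3 | data) = (9/220) / (67/660) = 27/67.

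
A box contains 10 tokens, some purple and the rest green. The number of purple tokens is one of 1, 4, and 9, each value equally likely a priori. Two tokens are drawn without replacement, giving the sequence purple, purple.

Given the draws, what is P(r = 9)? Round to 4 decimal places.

Compute the likelihood of the observed sequence for each case: P(data | r = 1) = (1/10)(0/9) = 0; P(data | r = 4) = (4/10)(3/9) = 2/15; P(data | r = 9) = (9/10)(8/9) = 4/5.
The prior-weighted likelihoods are 1/3 · 0 = 0, 1/3 · 2/15 = 2/45, 1/3 · 4/5 = 4/15; summing to 14/45.
So P(r = 9 | data) = (4/15) / (14/45) = 6/7.

0.8571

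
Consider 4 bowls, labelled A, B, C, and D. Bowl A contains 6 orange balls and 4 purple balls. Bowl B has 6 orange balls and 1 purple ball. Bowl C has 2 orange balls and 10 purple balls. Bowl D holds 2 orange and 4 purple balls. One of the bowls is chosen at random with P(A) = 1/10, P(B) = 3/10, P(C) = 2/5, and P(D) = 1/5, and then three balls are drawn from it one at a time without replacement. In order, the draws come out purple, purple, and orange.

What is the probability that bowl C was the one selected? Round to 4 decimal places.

The likelihood of the observed sequence under each hypothesis: P(data | bowl A) = (4/10)(3/9)(6/8) = 1/10; P(data | bowl B) = (1/7)(0/6) = 0; P(data | bowl C) = (10/12)(9/11)(2/10) = 3/22; P(data | bowl D) = (4/6)(3/5)(2/4) = 1/5.
Multiplying each by its prior: 1/10 · 1/10 = 1/100, 3/10 · 0 = 0, 2/5 · 3/22 = 3/55, 1/5 · 1/5 = 1/25; with total 23/220.
Therefore the posterior P(bowl C | data) = (3/55) / (23/220) = 12/23.

0.5217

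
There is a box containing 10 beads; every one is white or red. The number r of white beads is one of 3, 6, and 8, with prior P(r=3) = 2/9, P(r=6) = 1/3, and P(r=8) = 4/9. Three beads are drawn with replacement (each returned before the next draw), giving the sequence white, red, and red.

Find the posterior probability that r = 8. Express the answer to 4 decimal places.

Under each hypothesis, the probability of the observed sequence is: P(data | r = 3) = (3/10)(7/10)(7/10) = 0.147; P(data | r = 6) = (6/10)(4/10)(4/10) = 0.096; P(data | r = 8) = (8/10)(2/10)(2/10) = 0.032.
Weighting by the prior gives 2/9 · 0.147 = 0.032667, 1/3 · 0.096 = 0.032, 4/9 · 0.032 = 0.014222; with total 0.078889.
So P(r = 8 | data) = (0.014222) / (0.078889) = 0.18028.

0.1803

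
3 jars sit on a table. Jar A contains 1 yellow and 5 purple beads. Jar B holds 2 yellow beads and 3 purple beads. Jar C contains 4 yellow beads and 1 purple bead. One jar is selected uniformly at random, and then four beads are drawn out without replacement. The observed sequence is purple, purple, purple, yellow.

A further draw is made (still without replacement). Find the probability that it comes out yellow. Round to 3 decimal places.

Compute the likelihood of the observed sequence for each case: P(data | jar A) = (5/6)(4/5)(3/4)(1/3) = 1/6; P(data | jar B) = (3/5)(2/4)(1/3)(2/2) = 1/10; P(data | jar C) = (1/5)(0/4) = 0.
Weighting by the prior gives 1/3 · 1/6 = 1/18, 1/3 · 1/10 = 1/30, 1/3 · 0 = 0; summing to 4/45.
Dividing through by the total gives posterior P(jar A | data) = 5/8, P(jar B | data) = 3/8, P(jar C | data) = 0.
Averaging over the posterior, P(yellow next | data) = (0)(5/8) + (1)(3/8) = 3/8.

0.375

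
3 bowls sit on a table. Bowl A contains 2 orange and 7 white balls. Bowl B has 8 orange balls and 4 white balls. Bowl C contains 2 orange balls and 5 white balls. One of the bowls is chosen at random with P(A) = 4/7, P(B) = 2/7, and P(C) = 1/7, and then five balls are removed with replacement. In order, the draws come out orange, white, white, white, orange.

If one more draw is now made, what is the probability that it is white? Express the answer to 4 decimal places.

0.6716

The likelihood of the observed sequence under each hypothesis: P(data | bowl A) = (2/9)(7/9)(7/9)(7/9)(2/9) = 0.023235; P(data | bowl B) = (8/12)(4/12)(4/12)(4/12)(8/12) = 0.016461; P(data | bowl C) = (2/7)(5/7)(5/7)(5/7)(2/7) = 0.02975.
Weighting by the prior gives 4/7 · 0.023235 = 0.013277, 2/7 · 0.016461 = 0.0047031, 1/7 · 0.02975 = 0.0042499; with total 0.02223.
The posterior is then P(bowl A | data) = 0.59726, P(bowl B | data) = 0.21156, P(bowl C | data) = 0.19118.
Averaging over the posterior, P(white next | data) = (7/9)(0.59726) + (1/3)(0.21156) + (5/7)(0.19118) = 0.67161.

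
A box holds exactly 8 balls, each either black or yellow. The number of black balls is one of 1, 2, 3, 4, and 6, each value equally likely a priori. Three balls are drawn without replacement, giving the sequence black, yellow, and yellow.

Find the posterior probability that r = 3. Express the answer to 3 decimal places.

0.270

For each hypothesis, P(data | H) works out to: P(data | r = 1) = (1/8)(7/7)(6/6) = 1/8; P(data | r = 2) = (2/8)(6/7)(5/6) = 5/28; P(data | r = 3) = (3/8)(5/7)(4/6) = 5/28; P(data | r = 4) = (4/8)(4/7)(3/6) = 1/7; P(data | r = 6) = (6/8)(2/7)(1/6) = 1/28.
The prior-weighted likelihoods are 1/5 · 1/8 = 1/40, 1/5 · 5/28 = 1/28, 1/5 · 5/28 = 1/28, 1/5 · 1/7 = 1/35, 1/5 · 1/28 = 1/140; summing to 37/280.
By Bayes' rule, P(r = 3 | data) = (1/28) / (37/280) = 10/37.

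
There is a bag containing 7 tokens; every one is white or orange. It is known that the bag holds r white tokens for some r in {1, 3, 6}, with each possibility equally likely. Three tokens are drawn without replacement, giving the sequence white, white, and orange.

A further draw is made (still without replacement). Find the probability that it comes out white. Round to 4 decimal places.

0.6667

Compute the likelihood of the observed sequence for each case: P(data | r = 1) = (1/7)(0/6) = 0; P(data | r = 3) = (3/7)(2/6)(4/5) = 4/35; P(data | r = 6) = (6/7)(5/6)(1/5) = 1/7.
The prior-weighted likelihoods are 1/3 · 0 = 0, 1/3 · 4/35 = 4/105, 1/3 · 1/7 = 1/21; summing to 3/35.
Normalising, the posterior is P(r = 1 | data) = 0, P(r = 3 | data) = 4/9, P(r = 6 | data) = 5/9.
The predictive probability is P(white next | data) = (1/4)(4/9) + (1)(5/9) = 2/3.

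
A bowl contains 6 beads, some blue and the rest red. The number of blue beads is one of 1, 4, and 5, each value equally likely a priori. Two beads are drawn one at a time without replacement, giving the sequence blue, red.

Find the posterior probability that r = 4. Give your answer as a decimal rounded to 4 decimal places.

0.4444

Under each hypothesis, the probability of the observed sequence is: P(data | r = 1) = (1/6)(5/5) = 1/6; P(data | r = 4) = (4/6)(2/5) = 4/15; P(data | r = 5) = (5/6)(1/5) = 1/6.
Multiplying each by its prior: 1/3 · 1/6 = 1/18, 1/3 · 4/15 = 4/45, 1/3 · 1/6 = 1/18; summing to 1/5.
By Bayes' rule, P(r = 4 | data) = (4/45) / (1/5) = 4/9.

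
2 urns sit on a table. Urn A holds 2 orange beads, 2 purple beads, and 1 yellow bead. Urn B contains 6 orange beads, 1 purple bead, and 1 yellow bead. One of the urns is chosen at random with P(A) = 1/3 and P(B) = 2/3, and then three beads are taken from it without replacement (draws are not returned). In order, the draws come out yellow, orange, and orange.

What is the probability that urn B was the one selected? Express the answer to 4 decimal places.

The likelihood of the observed sequence under each hypothesis: P(data | urn A) = (1/5)(2/4)(1/3) = 0.033333; P(data | urn B) = (1/8)(6/7)(5/6) = 0.089286.
Weighting by the prior gives 1/3 · 0.033333 = 0.011111, 2/3 · 0.089286 = 0.059524; summing to 0.070635.
Therefore the posterior P(urn B | data) = (0.059524) / (0.070635) = 0.8427.

0.8427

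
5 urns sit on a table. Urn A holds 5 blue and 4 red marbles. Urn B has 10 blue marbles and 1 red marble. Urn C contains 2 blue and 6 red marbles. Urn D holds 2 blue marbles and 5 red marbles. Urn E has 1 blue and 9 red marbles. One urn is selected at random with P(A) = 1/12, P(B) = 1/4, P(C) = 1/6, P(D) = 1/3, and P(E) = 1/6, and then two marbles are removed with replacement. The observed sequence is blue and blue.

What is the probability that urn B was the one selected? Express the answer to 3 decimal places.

For each hypothesis, P(data | H) works out to: P(data | urn A) = (5/9)(5/9) = 0.30864; P(data | urn B) = (10/11)(10/11) = 0.82645; P(data | urn C) = (2/8)(2/8) = 0.0625; P(data | urn D) = (2/7)(2/7) = 0.081633; P(data | urn E) = (1/10)(1/10) = 0.01.
Multiplying each by its prior: 1/12 · 0.30864 = 0.02572, 1/4 · 0.82645 = 0.20661, 1/6 · 0.0625 = 0.010417, 1/3 · 0.081633 = 0.027211, 1/6 · 0.01 = 0.0016667; summing to 0.27163.
Hence P(urn B | data) = (0.20661) / (0.27163) = 0.76065.

0.761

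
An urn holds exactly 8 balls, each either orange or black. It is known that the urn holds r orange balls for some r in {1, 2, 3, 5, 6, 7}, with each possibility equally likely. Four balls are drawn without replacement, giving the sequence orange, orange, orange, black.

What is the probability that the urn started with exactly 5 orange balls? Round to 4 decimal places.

0.2727

Compute the likelihood of the observed sequence for each case: P(data | r = 1) = (1/8)(0/7) = 0; P(data | r = 2) = (2/8)(1/7)(0/6) = 0; P(data | r = 3) = (3/8)(2/7)(1/6)(5/5) = 1/56; P(data | r = 5) = (5/8)(4/7)(3/6)(3/5) = 3/28; P(data | r = 6) = (6/8)(5/7)(4/6)(2/5) = 1/7; P(data | r = 7) = (7/8)(6/7)(5/6)(1/5) = 1/8.
Weighting by the prior gives 1/6 · 0 = 0, 1/6 · 0 = 0, 1/6 · 1/56 = 1/336, 1/6 · 3/28 = 1/56, 1/6 · 1/7 = 1/42, 1/6 · 1/8 = 1/48; with total 11/168.
Hence P(r = 5 | data) = (1/56) / (11/168) = 3/11.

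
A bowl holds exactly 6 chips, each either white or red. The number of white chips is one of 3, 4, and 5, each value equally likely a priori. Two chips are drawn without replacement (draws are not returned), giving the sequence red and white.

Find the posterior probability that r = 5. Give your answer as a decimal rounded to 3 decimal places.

0.227

Under each hypothesis, the probability of the observed sequence is: P(data | r = 3) = (3/6)(3/5) = 3/10; P(data | r = 4) = (2/6)(4/5) = 4/15; P(data | r = 5) = (1/6)(5/5) = 1/6.
The prior-weighted likelihoods are 1/3 · 3/10 = 1/10, 1/3 · 4/15 = 4/45, 1/3 · 1/6 = 1/18; summing to 11/45.
Therefore the posterior P(r = 5 | data) = (1/18) / (11/45) = 5/22.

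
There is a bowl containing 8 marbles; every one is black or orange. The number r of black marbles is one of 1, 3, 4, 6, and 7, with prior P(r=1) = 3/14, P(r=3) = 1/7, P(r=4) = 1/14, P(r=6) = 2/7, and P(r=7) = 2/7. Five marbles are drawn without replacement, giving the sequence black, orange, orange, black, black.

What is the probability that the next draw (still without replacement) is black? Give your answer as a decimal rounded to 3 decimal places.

0.710

Under each hypothesis, the probability of the observed sequence is: P(data | r = 1) = (1/8)(7/7)(6/6)(0/5) = 0; P(data | r = 3) = (3/8)(5/7)(4/6)(2/5)(1/4) = 0.017857; P(data | r = 4) = (4/8)(4/7)(3/6)(3/5)(2/4) = 0.042857; P(data | r = 6) = (6/8)(2/7)(1/6)(5/5)(4/4) = 0.035714; P(data | r = 7) = (7/8)(1/7)(0/6) = 0.
The prior-weighted likelihoods are 3/14 · 0 = 0, 1/7 · 0.017857 = 0.002551, 1/14 · 0.042857 = 0.0030612, 2/7 · 0.035714 = 0.010204, 2/7 · 0 = 0; with total 0.015816.
The posterior is then P(r = 1 | data) = 0, P(r = 3 | data) = 0.16129, P(r = 4 | data) = 0.19355, P(r = 6 | data) = 0.64516, P(r = 7 | data) = 0.
The predictive probability is P(black next | data) = (0)(0.16129) + (1/3)(0.19355) + (1)(0.64516) = 0.70968.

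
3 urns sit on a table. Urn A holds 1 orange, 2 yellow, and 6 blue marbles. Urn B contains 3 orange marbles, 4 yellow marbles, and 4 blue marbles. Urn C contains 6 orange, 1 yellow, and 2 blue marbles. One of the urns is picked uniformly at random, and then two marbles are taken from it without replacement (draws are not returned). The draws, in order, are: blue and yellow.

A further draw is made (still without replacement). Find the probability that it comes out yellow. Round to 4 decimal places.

Compute the likelihood of the observed sequence for each case: P(data | urn A) = (6/9)(2/8) = 0.16667; P(data | urn B) = (4/11)(4/10) = 0.14545; P(data | urn C) = (2/9)(1/8) = 0.027778.
Multiplying each by its prior: 1/3 · 0.16667 = 0.055556, 1/3 · 0.14545 = 0.048485, 1/3 · 0.027778 = 0.0092593; these sum to 0.1133.
Normalising, the posterior is P(urn A | data) = 0.49034, P(urn B | data) = 0.42793, P(urn C | data) = 0.081724.
Averaging over the posterior, P(yellow next | data) = (1/7)(0.49034) + (1/3)(0.42793) + (0)(0.081724) = 0.21269.

0.2127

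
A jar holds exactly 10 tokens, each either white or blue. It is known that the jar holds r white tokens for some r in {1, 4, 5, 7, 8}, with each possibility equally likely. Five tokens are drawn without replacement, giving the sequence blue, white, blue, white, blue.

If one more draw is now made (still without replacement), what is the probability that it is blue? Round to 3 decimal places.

0.465

Under each hypothesis, the probability of the observed sequence is: P(data | r = 1) = (9/10)(1/9)(8/8)(0/7) = 0; P(data | r = 4) = (6/10)(4/9)(5/8)(3/7)(4/6) = 0.047619; P(data | r = 5) = (5/10)(5/9)(4/8)(4/7)(3/6) = 0.039683; P(data | r = 7) = (3/10)(7/9)(2/8)(6/7)(1/6) = 0.0083333; P(data | r = 8) = (2/10)(8/9)(1/8)(7/7)(0/6) = 0.
Multiplying each by its prior: 1/5 · 0 = 0, 1/5 · 0.047619 = 0.0095238, 1/5 · 0.039683 = 0.0079365, 1/5 · 0.0083333 = 0.0016667, 1/5 · 0 = 0; these sum to 0.019127.
The posterior is then P(r = 1 | data) = 0, P(r = 4 | data) = 0.49793, P(r = 5 | data) = 0.41494, P(r = 7 | data) = 0.087137, P(r = 8 | data) = 0.
Averaging over the posterior, P(blue next | data) = (3/5)(0.49793) + (2/5)(0.41494) + (0)(0.087137) = 0.46473.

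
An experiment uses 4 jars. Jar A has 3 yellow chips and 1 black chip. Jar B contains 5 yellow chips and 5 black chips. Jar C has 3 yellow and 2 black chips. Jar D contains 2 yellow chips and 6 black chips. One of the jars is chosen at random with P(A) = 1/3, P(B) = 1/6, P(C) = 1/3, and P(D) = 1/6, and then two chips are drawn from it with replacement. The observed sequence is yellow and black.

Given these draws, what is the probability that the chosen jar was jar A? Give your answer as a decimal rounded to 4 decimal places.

0.2901

Compute the likelihood of the observed sequence for each case: P(data | jar A) = (3/4)(1/4) = 0.1875; P(data | jar B) = (5/10)(5/10) = 0.25; P(data | jar C) = (3/5)(2/5) = 0.24; P(data | jar D) = (2/8)(6/8) = 0.1875.
The prior-weighted likelihoods are 1/3 · 0.1875 = 0.0625, 1/6 · 0.25 = 0.041667, 1/3 · 0.24 = 0.08, 1/6 · 0.1875 = 0.03125; with total 0.21542.
By Bayes' rule, P(jar A | data) = (0.0625) / (0.21542) = 0.29014.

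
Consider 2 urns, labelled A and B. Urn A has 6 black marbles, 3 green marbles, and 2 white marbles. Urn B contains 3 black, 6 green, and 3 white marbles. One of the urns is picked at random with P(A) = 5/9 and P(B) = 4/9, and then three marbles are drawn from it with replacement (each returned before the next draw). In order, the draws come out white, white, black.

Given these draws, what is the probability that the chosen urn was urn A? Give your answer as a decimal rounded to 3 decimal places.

0.591

The likelihood of the observed sequence under each hypothesis: P(data | urn A) = (2/11)(2/11)(6/11) = 0.018032; P(data | urn B) = (3/12)(3/12)(3/12) = 0.015625.
Multiplying each by its prior: 5/9 · 0.018032 = 0.010018, 4/9 · 0.015625 = 0.0069444; with total 0.016962.
Hence P(urn A | data) = (0.010018) / (0.016962) = 0.59059.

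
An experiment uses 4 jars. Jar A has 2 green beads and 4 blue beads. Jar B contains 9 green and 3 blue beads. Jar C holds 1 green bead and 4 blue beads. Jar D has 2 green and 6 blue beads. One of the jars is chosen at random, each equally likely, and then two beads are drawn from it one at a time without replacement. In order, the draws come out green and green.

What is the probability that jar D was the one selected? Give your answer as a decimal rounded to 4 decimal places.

0.0551

The likelihood of the observed sequence under each hypothesis: P(data | jar A) = (2/6)(1/5) = 0.066667; P(data | jar B) = (9/12)(8/11) = 0.54545; P(data | jar C) = (1/5)(0/4) = 0; P(data | jar D) = (2/8)(1/7) = 0.035714.
Multiplying each by its prior: 1/4 · 0.066667 = 0.016667, 1/4 · 0.54545 = 0.13636, 1/4 · 0 = 0, 1/4 · 0.035714 = 0.0089286; these sum to 0.16196.
By Bayes' rule, P(jar D | data) = (0.0089286) / (0.16196) = 0.055129.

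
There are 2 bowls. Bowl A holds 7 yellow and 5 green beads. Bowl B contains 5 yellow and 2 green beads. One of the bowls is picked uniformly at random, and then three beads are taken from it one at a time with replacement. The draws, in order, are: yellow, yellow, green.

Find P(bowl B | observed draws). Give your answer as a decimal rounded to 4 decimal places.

For each hypothesis, P(data | H) works out to: P(data | bowl A) = (7/12)(7/12)(5/12) = 0.14178; P(data | bowl B) = (5/7)(5/7)(2/7) = 0.14577.
The prior-weighted likelihoods are 1/2 · 0.14178 = 0.070891, 1/2 · 0.14577 = 0.072886; these sum to 0.14378.
Therefore the posterior P(bowl B | data) = (0.072886) / (0.14378) = 0.50694.

0.5069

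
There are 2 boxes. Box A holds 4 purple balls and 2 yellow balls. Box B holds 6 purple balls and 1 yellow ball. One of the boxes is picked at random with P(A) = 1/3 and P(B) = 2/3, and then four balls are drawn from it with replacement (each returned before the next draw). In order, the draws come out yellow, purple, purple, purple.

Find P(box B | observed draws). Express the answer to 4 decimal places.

Compute the likelihood of the observed sequence for each case: P(data | box A) = (2/6)(4/6)(4/6)(4/6) = 0.098765; P(data | box B) = (1/7)(6/7)(6/7)(6/7) = 0.089963.
Multiplying each by its prior: 1/3 · 0.098765 = 0.032922, 2/3 · 0.089963 = 0.059975; these sum to 0.092897.
By Bayes' rule, P(box B | data) = (0.059975) / (0.092897) = 0.64561.

0.6456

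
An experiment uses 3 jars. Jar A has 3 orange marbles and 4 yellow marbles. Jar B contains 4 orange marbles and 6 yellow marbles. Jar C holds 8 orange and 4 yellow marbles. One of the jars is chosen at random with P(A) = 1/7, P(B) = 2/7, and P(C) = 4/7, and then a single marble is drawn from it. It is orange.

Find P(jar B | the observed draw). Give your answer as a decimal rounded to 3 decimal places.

0.205

Compute the likelihood of this draw for each case: P(data | jar A) = (3/7) = 3/7; P(data | jar B) = (4/10) = 2/5; P(data | jar C) = (8/12) = 2/3.
Multiplying each by its prior: 1/7 · 3/7 = 3/49, 2/7 · 2/5 = 4/35, 4/7 · 2/3 = 8/21; with total 409/735.
By Bayes' rule, P(jar B | data) = (4/35) / (409/735) = 84/409.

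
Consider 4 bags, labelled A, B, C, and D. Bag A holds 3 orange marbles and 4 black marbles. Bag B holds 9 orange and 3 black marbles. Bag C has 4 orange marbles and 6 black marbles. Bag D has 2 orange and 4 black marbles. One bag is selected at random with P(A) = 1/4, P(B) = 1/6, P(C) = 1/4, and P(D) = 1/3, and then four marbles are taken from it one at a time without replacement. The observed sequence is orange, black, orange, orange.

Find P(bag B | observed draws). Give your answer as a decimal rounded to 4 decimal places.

0.5976

Compute the likelihood of the observed sequence for each case: P(data | bag A) = (3/7)(4/6)(2/5)(1/4) = 0.028571; P(data | bag B) = (9/12)(3/11)(8/10)(7/9) = 0.12727; P(data | bag C) = (4/10)(6/9)(3/8)(2/7) = 0.028571; P(data | bag D) = (2/6)(4/5)(1/4)(0/3) = 0.
Multiplying each by its prior: 1/4 · 0.028571 = 0.0071429, 1/6 · 0.12727 = 0.021212, 1/4 · 0.028571 = 0.0071429, 1/3 · 0 = 0; summing to 0.035498.
Hence P(bag B | data) = (0.021212) / (0.035498) = 0.59756.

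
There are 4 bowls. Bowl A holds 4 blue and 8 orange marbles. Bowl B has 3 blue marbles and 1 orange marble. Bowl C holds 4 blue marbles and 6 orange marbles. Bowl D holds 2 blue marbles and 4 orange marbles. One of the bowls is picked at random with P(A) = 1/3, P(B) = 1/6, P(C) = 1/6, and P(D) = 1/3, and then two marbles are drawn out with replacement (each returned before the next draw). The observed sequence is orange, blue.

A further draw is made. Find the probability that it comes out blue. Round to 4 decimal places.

0.4048

Under each hypothesis, the probability of the observed sequence is: P(data | bowl A) = (8/12)(4/12) = 0.22222; P(data | bowl B) = (1/4)(3/4) = 0.1875; P(data | bowl C) = (6/10)(4/10) = 0.24; P(data | bowl D) = (4/6)(2/6) = 0.22222.
The prior-weighted likelihoods are 1/3 · 0.22222 = 0.074074, 1/6 · 0.1875 = 0.03125, 1/6 · 0.24 = 0.04, 1/3 · 0.22222 = 0.074074; summing to 0.2194.
Normalising, the posterior is P(bowl A | data) = 0.33762, P(bowl B | data) = 0.14244, P(bowl C | data) = 0.18232, P(bowl D | data) = 0.33762.
The predictive probability is P(blue next | data) = (1/3)(0.33762) + (3/4)(0.14244) + (2/5)(0.18232) + (1/3)(0.33762) = 0.40484.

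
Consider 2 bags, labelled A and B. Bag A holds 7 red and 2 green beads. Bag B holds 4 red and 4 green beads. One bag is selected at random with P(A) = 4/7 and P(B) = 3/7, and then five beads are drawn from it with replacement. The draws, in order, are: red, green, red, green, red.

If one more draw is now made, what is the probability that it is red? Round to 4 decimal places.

For each hypothesis, P(data | H) works out to: P(data | bag A) = (7/9)(2/9)(7/9)(2/9)(7/9) = 0.023235; P(data | bag B) = (4/8)(4/8)(4/8)(4/8)(4/8) = 0.03125.
The prior-weighted likelihoods are 4/7 · 0.023235 = 0.013277, 3/7 · 0.03125 = 0.013393; these sum to 0.02667.
The posterior is then P(bag A | data) = 0.49783, P(bag B | data) = 0.50217.
So P(red next | data) = Σ P(red next | H) P(H | data) = (7/9)(0.49783) + (1/2)(0.50217) = 0.63829.

0.6383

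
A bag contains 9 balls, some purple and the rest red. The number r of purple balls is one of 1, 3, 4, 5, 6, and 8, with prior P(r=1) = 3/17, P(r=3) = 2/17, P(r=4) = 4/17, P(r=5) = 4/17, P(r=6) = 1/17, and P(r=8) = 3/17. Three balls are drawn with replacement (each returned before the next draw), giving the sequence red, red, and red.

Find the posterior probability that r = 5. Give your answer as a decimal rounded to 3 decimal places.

0.093

Under each hypothesis, the probability of the observed sequence is: P(data | r = 1) = (8/9)(8/9)(8/9) = 0.70233; P(data | r = 3) = (6/9)(6/9)(6/9) = 0.2963; P(data | r = 4) = (5/9)(5/9)(5/9) = 0.17147; P(data | r = 5) = (4/9)(4/9)(4/9) = 0.087791; P(data | r = 6) = (3/9)(3/9)(3/9) = 0.037037; P(data | r = 8) = (1/9)(1/9)(1/9) = 0.0013717.
Multiplying each by its prior: 3/17 · 0.70233 = 0.12394, 2/17 · 0.2963 = 0.034858, 4/17 · 0.17147 = 0.040345, 4/17 · 0.087791 = 0.020657, 1/17 · 0.037037 = 0.0021786, 3/17 · 0.0013717 = 0.00024207; these sum to 0.22222.
Therefore the posterior P(r = 5 | data) = (0.020657) / (0.22222) = 0.092956.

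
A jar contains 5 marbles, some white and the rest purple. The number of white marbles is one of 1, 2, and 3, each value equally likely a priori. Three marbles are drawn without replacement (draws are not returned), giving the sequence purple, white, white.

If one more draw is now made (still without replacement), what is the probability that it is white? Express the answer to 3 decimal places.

0.333

The likelihood of the observed sequence under each hypothesis: P(data | r = 1) = (4/5)(1/4)(0/3) = 0; P(data | r = 2) = (3/5)(2/4)(1/3) = 1/10; P(data | r = 3) = (2/5)(3/4)(2/3) = 1/5.
Multiplying each by its prior: 1/3 · 0 = 0, 1/3 · 1/10 = 1/30, 1/3 · 1/5 = 1/15; with total 1/10.
The posterior is then P(r = 1 | data) = 0, P(r = 2 | data) = 1/3, P(r = 3 | data) = 2/3.
The predictive probability is P(white next | data) = (0)(1/3) + (1/2)(2/3) = 1/3.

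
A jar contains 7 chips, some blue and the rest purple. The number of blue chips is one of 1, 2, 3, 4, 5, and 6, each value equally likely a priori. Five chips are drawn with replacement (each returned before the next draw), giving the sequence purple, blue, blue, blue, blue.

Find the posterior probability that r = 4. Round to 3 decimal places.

Compute the likelihood of the observed sequence for each case: P(data | r = 1) = (6/7)(1/7)(1/7)(1/7)(1/7) = 0.00035699; P(data | r = 2) = (5/7)(2/7)(2/7)(2/7)(2/7) = 0.0047599; P(data | r = 3) = (4/7)(3/7)(3/7)(3/7)(3/7) = 0.019278; P(data | r = 4) = (3/7)(4/7)(4/7)(4/7)(4/7) = 0.045695; P(data | r = 5) = (2/7)(5/7)(5/7)(5/7)(5/7) = 0.074374; P(data | r = 6) = (1/7)(6/7)(6/7)(6/7)(6/7) = 0.077111.
Weighting by the prior gives 1/6 · 0.00035699 = 5.9499e-05, 1/6 · 0.0047599 = 0.00079332, 1/6 · 0.019278 = 0.0032129, 1/6 · 0.045695 = 0.0076159, 1/6 · 0.074374 = 0.012396, 1/6 · 0.077111 = 0.012852; these sum to 0.036929.
Hence P(r = 4 | data) = (0.0076159) / (0.036929) = 0.20623.

0.206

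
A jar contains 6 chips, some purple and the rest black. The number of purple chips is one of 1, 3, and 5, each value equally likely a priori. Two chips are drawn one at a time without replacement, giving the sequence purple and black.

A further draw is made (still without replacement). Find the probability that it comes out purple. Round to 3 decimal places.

Compute the likelihood of the observed sequence for each case: P(data | r = 1) = (1/6)(5/5) = 1/6; P(data | r = 3) = (3/6)(3/5) = 3/10; P(data | r = 5) = (5/6)(1/5) = 1/6.
The prior-weighted likelihoods are 1/3 · 1/6 = 1/18, 1/3 · 3/10 = 1/10, 1/3 · 1/6 = 1/18; these sum to 19/90.
The posterior is then P(r = 1 | data) = 5/19, P(r = 3 | data) = 9/19, P(r = 5 | data) = 5/19.
So P(purple next | data) = Σ P(purple next | H) P(H | data) = (0)(5/19) + (1/2)(9/19) + (1)(5/19) = 1/2.

0.500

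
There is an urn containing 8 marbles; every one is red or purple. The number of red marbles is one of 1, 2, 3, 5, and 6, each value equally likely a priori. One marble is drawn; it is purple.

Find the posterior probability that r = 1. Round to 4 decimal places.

Compute the likelihood of this draw for each case: P(data | r = 1) = (7/8) = 7/8; P(data | r = 2) = (6/8) = 3/4; P(data | r = 3) = (5/8) = 5/8; P(data | r = 5) = (3/8) = 3/8; P(data | r = 6) = (2/8) = 1/4.
Multiplying each by its prior: 1/5 · 7/8 = 7/40, 1/5 · 3/4 = 3/20, 1/5 · 5/8 = 1/8, 1/5 · 3/8 = 3/40, 1/5 · 1/4 = 1/20; these sum to 23/40.
By Bayes' rule, P(r = 1 | data) = (7/40) / (23/40) = 7/23.

0.3043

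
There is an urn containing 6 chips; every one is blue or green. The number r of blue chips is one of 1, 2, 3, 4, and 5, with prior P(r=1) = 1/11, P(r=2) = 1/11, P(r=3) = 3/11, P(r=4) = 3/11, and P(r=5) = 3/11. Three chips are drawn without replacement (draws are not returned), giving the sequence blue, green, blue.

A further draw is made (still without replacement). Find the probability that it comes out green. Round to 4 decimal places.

Under each hypothesis, the probability of the observed sequence is: P(data | r = 1) = (1/6)(5/5)(0/4) = 0; P(data | r = 2) = (2/6)(4/5)(1/4) = 1/15; P(data | r = 3) = (3/6)(3/5)(2/4) = 3/20; P(data | r = 4) = (4/6)(2/5)(3/4) = 1/5; P(data | r = 5) = (5/6)(1/5)(4/4) = 1/6.
Weighting by the prior gives 1/11 · 0 = 0, 1/11 · 1/15 = 1/165, 3/11 · 3/20 = 9/220, 3/11 · 1/5 = 3/55, 3/11 · 1/6 = 1/22; with total 97/660.
The posterior is then P(r = 1 | data) = 0, P(r = 2 | data) = 4/97, P(r = 3 | data) = 27/97, P(r = 4 | data) = 36/97, P(r = 5 | data) = 30/97.
Averaging over the posterior, P(green next | data) = (1)(4/97) + (2/3)(27/97) + (1/3)(36/97) + (0)(30/97) = 34/97.

0.3505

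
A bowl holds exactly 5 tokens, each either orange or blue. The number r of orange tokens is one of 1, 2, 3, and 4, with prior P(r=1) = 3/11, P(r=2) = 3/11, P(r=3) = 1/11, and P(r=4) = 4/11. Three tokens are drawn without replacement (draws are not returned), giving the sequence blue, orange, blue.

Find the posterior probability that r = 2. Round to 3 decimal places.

For each hypothesis, P(data | H) works out to: P(data | r = 1) = (4/5)(1/4)(3/3) = 1/5; P(data | r = 2) = (3/5)(2/4)(2/3) = 1/5; P(data | r = 3) = (2/5)(3/4)(1/3) = 1/10; P(data | r = 4) = (1/5)(4/4)(0/3) = 0.
Multiplying each by its prior: 3/11 · 1/5 = 3/55, 3/11 · 1/5 = 3/55, 1/11 · 1/10 = 1/110, 4/11 · 0 = 0; with total 13/110.
Therefore the posterior P(r = 2 | data) = (3/55) / (13/110) = 6/13.

0.462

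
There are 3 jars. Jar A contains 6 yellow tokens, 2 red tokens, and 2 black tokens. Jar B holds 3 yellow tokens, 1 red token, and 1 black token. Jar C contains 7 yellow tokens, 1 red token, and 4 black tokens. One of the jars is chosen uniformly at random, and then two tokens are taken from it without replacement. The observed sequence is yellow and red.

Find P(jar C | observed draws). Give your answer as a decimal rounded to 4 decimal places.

Under each hypothesis, the probability of the observed sequence is: P(data | jar A) = (6/10)(2/9) = 2/15; P(data | jar B) = (3/5)(1/4) = 3/20; P(data | jar C) = (7/12)(1/11) = 7/132.
Weighting by the prior gives 1/3 · 2/15 = 2/45, 1/3 · 3/20 = 1/20, 1/3 · 7/132 = 7/396; summing to 37/330.
By Bayes' rule, P(jar C | data) = (7/396) / (37/330) = 35/222.

0.1577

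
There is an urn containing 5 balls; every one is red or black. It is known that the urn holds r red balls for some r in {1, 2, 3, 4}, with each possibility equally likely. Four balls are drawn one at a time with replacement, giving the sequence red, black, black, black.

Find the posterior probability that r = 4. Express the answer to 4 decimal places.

For each hypothesis, P(data | H) works out to: P(data | r = 1) = (1/5)(4/5)(4/5)(4/5) = 0.1024; P(data | r = 2) = (2/5)(3/5)(3/5)(3/5) = 0.0864; P(data | r = 3) = (3/5)(2/5)(2/5)(2/5) = 0.0384; P(data | r = 4) = (4/5)(1/5)(1/5)(1/5) = 0.0064.
Weighting by the prior gives 1/4 · 0.1024 = 0.0256, 1/4 · 0.0864 = 0.0216, 1/4 · 0.0384 = 0.0096, 1/4 · 0.0064 = 0.0016; summing to 0.0584.
Therefore the posterior P(r = 4 | data) = (0.0016) / (0.0584) = 0.027397.

0.0274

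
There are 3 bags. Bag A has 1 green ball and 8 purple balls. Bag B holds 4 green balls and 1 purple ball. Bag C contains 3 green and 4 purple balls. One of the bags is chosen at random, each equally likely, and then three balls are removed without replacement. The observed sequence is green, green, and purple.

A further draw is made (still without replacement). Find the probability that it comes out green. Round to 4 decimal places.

Compute the likelihood of the observed sequence for each case: P(data | bag A) = (1/9)(0/8) = 0; P(data | bag B) = (4/5)(3/4)(1/3) = 1/5; P(data | bag C) = (3/7)(2/6)(4/5) = 4/35.
Multiplying each by its prior: 1/3 · 0 = 0, 1/3 · 1/5 = 1/15, 1/3 · 4/35 = 4/105; summing to 11/105.
The posterior is then P(bag A | data) = 0, P(bag B | data) = 7/11, P(bag C | data) = 4/11.
The predictive probability is P(green next | data) = (1)(7/11) + (1/4)(4/11) = 8/11.

0.7273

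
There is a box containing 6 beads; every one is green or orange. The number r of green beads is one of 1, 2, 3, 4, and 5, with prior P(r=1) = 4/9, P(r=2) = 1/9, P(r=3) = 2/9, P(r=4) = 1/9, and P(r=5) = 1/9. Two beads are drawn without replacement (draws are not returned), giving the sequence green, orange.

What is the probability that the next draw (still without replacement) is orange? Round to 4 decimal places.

Compute the likelihood of the observed sequence for each case: P(data | r = 1) = (1/6)(5/5) = 1/6; P(data | r = 2) = (2/6)(4/5) = 4/15; P(data | r = 3) = (3/6)(3/5) = 3/10; P(data | r = 4) = (4/6)(2/5) = 4/15; P(data | r = 5) = (5/6)(1/5) = 1/6.
Weighting by the prior gives 4/9 · 1/6 = 2/27, 1/9 · 4/15 = 4/135, 2/9 · 3/10 = 1/15, 1/9 · 4/15 = 4/135, 1/9 · 1/6 = 1/54; summing to 59/270.
The posterior is then P(r = 1 | data) = 20/59, P(r = 2 | data) = 8/59, P(r = 3 | data) = 18/59, P(r = 4 | data) = 8/59, P(r = 5 | data) = 5/59.
So P(orange next | data) = Σ P(orange next | H) P(H | data) = (1)(20/59) + (3/4)(8/59) + (1/2)(18/59) + (1/4)(8/59) + (0)(5/59) = 37/59.

0.6271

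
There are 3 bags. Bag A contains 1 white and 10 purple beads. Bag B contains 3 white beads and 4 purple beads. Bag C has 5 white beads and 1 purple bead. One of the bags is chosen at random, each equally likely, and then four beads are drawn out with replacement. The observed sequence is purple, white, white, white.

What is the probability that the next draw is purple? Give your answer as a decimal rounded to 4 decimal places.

0.2983

Under each hypothesis, the probability of the observed sequence is: P(data | bag A) = (10/11)(1/11)(1/11)(1/11) = 0.00068301; P(data | bag B) = (4/7)(3/7)(3/7)(3/7) = 0.044981; P(data | bag C) = (1/6)(5/6)(5/6)(5/6) = 0.096451.
Multiplying each by its prior: 1/3 · 0.00068301 = 0.00022767, 1/3 · 0.044981 = 0.014994, 1/3 · 0.096451 = 0.03215; these sum to 0.047372.
Dividing through by the total gives posterior P(bag A | data) = 0.0048061, P(bag B | data) = 0.31651, P(bag C | data) = 0.67868.
Averaging over the posterior, P(purple next | data) = (10/11)(0.0048061) + (4/7)(0.31651) + (1/6)(0.67868) = 0.29835.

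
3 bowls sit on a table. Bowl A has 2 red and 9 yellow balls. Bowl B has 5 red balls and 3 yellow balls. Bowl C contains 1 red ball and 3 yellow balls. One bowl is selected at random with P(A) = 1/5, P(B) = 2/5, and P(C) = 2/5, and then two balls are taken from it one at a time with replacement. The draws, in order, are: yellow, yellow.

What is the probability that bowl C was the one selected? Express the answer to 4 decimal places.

The likelihood of the observed sequence under each hypothesis: P(data | bowl A) = (9/11)(9/11) = 0.66942; P(data | bowl B) = (3/8)(3/8) = 0.14062; P(data | bowl C) = (3/4)(3/4) = 0.5625.
The prior-weighted likelihoods are 1/5 · 0.66942 = 0.13388, 2/5 · 0.14062 = 0.05625, 2/5 · 0.5625 = 0.225; with total 0.41513.
So P(bowl C | data) = (0.225) / (0.41513) = 0.54199.

0.5420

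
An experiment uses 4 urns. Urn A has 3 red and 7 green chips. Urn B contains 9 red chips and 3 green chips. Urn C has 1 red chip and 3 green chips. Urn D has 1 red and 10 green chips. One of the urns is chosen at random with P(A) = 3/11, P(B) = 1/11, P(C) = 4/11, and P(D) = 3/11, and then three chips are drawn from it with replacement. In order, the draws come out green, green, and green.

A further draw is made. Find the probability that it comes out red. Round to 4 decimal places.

The likelihood of the observed sequence under each hypothesis: P(data | urn A) = (7/10)(7/10)(7/10) = 0.343; P(data | urn B) = (3/12)(3/12)(3/12) = 0.015625; P(data | urn C) = (3/4)(3/4)(3/4) = 0.42188; P(data | urn D) = (10/11)(10/11)(10/11) = 0.75131.
Multiplying each by its prior: 3/11 · 0.343 = 0.093545, 1/11 · 0.015625 = 0.0014205, 4/11 · 0.42188 = 0.15341, 3/11 · 0.75131 = 0.2049; with total 0.45328.
Normalising, the posterior is P(urn A | data) = 0.20637, P(urn B | data) = 0.0031337, P(urn C | data) = 0.33844, P(urn D | data) = 0.45205.
Averaging over the posterior, P(red next | data) = (3/10)(0.20637) + (3/4)(0.0031337) + (1/4)(0.33844) + (1/11)(0.45205) = 0.18997.

0.1900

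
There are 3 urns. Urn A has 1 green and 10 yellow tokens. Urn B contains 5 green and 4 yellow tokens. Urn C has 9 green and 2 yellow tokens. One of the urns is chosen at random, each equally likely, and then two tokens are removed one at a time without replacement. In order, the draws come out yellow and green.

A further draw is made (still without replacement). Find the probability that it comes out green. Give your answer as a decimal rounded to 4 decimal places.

0.5714

The likelihood of the observed sequence under each hypothesis: P(data | urn A) = (10/11)(1/10) = 0.090909; P(data | urn B) = (4/9)(5/8) = 0.27778; P(data | urn C) = (2/11)(9/10) = 0.16364.
Multiplying each by its prior: 1/3 · 0.090909 = 0.030303, 1/3 · 0.27778 = 0.092593, 1/3 · 0.16364 = 0.054545; these sum to 0.17744.
Normalising, the posterior is P(urn A | data) = 0.17078, P(urn B | data) = 0.52182, P(urn C | data) = 0.3074.
The predictive probability is P(green next | data) = (0)(0.17078) + (4/7)(0.52182) + (8/9)(0.3074) = 0.57143.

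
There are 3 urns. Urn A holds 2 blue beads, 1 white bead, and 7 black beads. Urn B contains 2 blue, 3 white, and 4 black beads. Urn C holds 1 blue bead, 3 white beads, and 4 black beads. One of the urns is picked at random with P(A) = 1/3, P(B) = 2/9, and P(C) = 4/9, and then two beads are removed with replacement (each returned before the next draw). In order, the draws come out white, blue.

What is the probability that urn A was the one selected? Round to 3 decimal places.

For each hypothesis, P(data | H) works out to: P(data | urn A) = (1/10)(2/10) = 0.02; P(data | urn B) = (3/9)(2/9) = 0.074074; P(data | urn C) = (3/8)(1/8) = 0.046875.
Multiplying each by its prior: 1/3 · 0.02 = 0.0066667, 2/9 · 0.074074 = 0.016461, 4/9 · 0.046875 = 0.020833; summing to 0.043961.
By Bayes' rule, P(urn A | data) = (0.0066667) / (0.043961) = 0.15165.

0.152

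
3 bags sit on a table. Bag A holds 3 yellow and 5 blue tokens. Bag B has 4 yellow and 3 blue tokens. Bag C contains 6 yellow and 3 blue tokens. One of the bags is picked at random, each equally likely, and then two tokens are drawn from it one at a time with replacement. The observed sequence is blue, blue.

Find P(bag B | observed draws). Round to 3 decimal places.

0.268

For each hypothesis, P(data | H) works out to: P(data | bag A) = (5/8)(5/8) = 0.39062; P(data | bag B) = (3/7)(3/7) = 0.18367; P(data | bag C) = (3/9)(3/9) = 0.11111.
The prior-weighted likelihoods are 1/3 · 0.39062 = 0.13021, 1/3 · 0.18367 = 0.061224, 1/3 · 0.11111 = 0.037037; summing to 0.22847.
Hence P(bag B | data) = (0.061224) / (0.22847) = 0.26798.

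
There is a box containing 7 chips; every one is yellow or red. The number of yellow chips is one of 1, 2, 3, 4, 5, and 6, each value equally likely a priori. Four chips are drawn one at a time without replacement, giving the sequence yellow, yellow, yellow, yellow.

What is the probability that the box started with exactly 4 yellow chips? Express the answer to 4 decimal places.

Under each hypothesis, the probability of the observed sequence is: P(data | r = 1) = (1/7)(0/6) = 0; P(data | r = 2) = (2/7)(1/6)(0/5) = 0; P(data | r = 3) = (3/7)(2/6)(1/5)(0/4) = 0; P(data | r = 4) = (4/7)(3/6)(2/5)(1/4) = 1/35; P(data | r = 5) = (5/7)(4/6)(3/5)(2/4) = 1/7; P(data | r = 6) = (6/7)(5/6)(4/5)(3/4) = 3/7.
Multiplying each by its prior: 1/6 · 0 = 0, 1/6 · 0 = 0, 1/6 · 0 = 0, 1/6 · 1/35 = 1/210, 1/6 · 1/7 = 1/42, 1/6 · 3/7 = 1/14; these sum to 1/10.
So P(r = 4 | data) = (1/210) / (1/10) = 1/21.

0.0476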